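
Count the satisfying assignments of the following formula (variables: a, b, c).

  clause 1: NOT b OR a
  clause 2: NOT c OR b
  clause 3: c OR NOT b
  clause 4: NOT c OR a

3

There are 2^3 = 8 truth assignments over (a, b, c).
Check each against the 4 clauses (columns in the order a, b, c):
  F F F  ✓ satisfies all
  F F T  ✗ fails (NOT c OR b)
  F T F  ✗ fails (NOT b OR a)
  F T T  ✗ fails (NOT b OR a)
  T F F  ✓ satisfies all
  T F T  ✗ fails (NOT c OR b)
  T T F  ✗ fails (c OR NOT b)
  T T T  ✓ satisfies all
3 of the 8 rows are models.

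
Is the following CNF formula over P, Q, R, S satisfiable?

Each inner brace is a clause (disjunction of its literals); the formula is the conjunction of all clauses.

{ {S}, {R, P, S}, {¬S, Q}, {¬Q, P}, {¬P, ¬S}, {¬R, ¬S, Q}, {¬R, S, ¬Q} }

No, unsatisfiable

The clause (S) is unit, so S = True.
The clause (Q) is unit, so Q = True.
The clause (P) is unit, so P = True.
That conflicts with the unit clause (¬P).
No assignment satisfies every clause.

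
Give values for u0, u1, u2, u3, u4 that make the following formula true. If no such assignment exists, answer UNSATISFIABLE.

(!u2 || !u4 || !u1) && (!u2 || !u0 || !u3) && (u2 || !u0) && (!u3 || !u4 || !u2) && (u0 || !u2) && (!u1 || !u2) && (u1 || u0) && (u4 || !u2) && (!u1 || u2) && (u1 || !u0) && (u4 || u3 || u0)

UNSATISFIABLE

Try u2 = true.
(u0) alone gives u0 = true.
(!u3) alone gives u3 = false.
(!u1) alone gives u1 = false.
Now (u1) is unsatisfied and unit — conflict.
Undo u2 and try u2 = false.
(!u0) alone gives u0 = false.
(u1) alone gives u1 = true.
Now (!u1) is unsatisfied and unit — conflict.
Either choice for u2 ends in contradiction.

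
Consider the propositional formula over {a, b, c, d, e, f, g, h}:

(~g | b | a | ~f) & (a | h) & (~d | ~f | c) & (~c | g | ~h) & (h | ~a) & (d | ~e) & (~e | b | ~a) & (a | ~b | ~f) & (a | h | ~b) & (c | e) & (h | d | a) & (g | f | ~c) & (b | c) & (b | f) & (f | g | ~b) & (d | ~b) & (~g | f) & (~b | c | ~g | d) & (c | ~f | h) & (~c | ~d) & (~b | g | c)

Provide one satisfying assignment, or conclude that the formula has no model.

Branch on a: set a = 1.
The clause (h) is unit, so h = 1.
Branch on c: set c = 1.
The clause (g) is unit, so g = 1.
The clause (f) is unit, so f = 1.
The clause (~d) is unit, so d = 0.
The clause (~e) is unit, so e = 0.
The clause (~b) is unit, so b = 0.
This assignment satisfies each clause.

a=1, b=0, c=1, d=0, e=0, f=1, g=1, h=1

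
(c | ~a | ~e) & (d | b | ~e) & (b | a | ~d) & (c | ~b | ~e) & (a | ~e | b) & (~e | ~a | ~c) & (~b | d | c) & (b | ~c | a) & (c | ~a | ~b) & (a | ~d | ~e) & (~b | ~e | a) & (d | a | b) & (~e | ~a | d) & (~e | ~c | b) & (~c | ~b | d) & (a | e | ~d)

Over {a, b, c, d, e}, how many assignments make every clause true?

There are 2^5 = 32 truth assignments over (a, b, c, d, e).
Split on e. With e = 1, the clauses containing e are satisfied and ~e drops from the rest; 0 of the 2^4 = 16 assignments to the other variables satisfy what remains.
With e = 0, by the same count on the reduced clause set, 5 assignments work.
(One model: a=T, b=F, c=F, d=F, e=F.)
Total: 0 + 5 = 5.

5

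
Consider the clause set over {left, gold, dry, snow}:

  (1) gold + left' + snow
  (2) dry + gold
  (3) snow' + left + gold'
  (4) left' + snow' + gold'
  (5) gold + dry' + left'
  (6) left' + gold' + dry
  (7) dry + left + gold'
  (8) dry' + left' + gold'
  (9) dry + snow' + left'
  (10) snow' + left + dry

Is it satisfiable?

Case dry = 1:
Case gold = 0:
The clause (left') is unit, so left = 0.
All clauses hold; snow can take either value.
A satisfying assignment: left ↦ 0, gold ↦ 0, dry ↦ 1, snow ↦ 0.

Yes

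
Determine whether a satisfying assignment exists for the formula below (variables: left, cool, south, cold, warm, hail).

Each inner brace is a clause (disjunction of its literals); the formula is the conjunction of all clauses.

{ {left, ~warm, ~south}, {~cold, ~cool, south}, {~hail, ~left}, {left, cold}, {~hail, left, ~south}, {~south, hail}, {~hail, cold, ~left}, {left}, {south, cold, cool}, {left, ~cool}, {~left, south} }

No, unsatisfiable

The clause (left) is unit, so left = 1.
The clause (~hail) is unit, so hail = 0.
The clause (~south) is unit, so south = 0.
Now (south) is unsatisfied and unit — conflict.
No assignment satisfies every clause.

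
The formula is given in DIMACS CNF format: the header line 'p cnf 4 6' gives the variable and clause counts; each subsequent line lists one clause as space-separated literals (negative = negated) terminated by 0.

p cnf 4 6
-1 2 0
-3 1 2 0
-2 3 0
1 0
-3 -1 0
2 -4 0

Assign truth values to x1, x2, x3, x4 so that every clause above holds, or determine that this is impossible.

UNSATISFIABLE

From the singleton clause (x1), x1 = True.
From the singleton clause (x2), x2 = True.
From the singleton clause (x3), x3 = True.
That conflicts with the unit clause (¬x3).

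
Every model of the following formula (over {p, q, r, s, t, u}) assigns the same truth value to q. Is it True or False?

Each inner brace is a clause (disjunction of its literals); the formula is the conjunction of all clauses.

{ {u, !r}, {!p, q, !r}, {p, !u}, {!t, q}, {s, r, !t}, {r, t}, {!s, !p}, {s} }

True

Suppose q = false.
The clause (!t) is unit, so t = false.
The clause (r) is unit, so r = true.
The clause (u) is unit, so u = true.
The clause (!p) is unit, so p = false.
But (p) is also a unit clause — contradiction.
So every satisfying assignment has q = True.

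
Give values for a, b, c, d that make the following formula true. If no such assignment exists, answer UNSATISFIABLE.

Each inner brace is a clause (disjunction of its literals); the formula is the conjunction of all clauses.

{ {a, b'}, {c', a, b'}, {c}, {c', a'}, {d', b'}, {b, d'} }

a: 0, b: 0, c: 1, d: 0

Unit clause (c) forces c = 1.
Unit clause (a') forces a = 0.
Unit clause (b') forces b = 0.
Unit clause (d') forces d = 0.
Every clause now holds.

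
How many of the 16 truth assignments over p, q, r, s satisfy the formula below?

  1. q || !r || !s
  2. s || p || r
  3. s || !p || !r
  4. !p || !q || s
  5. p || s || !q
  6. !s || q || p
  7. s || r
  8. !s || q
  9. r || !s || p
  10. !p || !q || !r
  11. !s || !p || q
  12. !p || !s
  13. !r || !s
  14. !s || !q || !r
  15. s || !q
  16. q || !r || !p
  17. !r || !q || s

There are 2^4 = 16 truth assignments over (p, q, r, s).
Check each against the 17 clauses (columns in the order p, q, r, s):
  F F F F  ✗ fails (s || p || r)
  F F F T  ✗ fails (!s || q || p)
  F F T F  ✓ satisfies all
  F F T T  ✗ fails (q || !r || !s)
  F T F F  ✗ fails (s || p || r)
  F T F T  ✗ fails (r || !s || p)
  F T T F  ✗ fails (p || s || !q)
  F T T T  ✗ fails (!r || !s)
  T F F F  ✗ fails (s || r)
  T F F T  ✗ fails (!s || q)
  T F T F  ✗ fails (s || !p || !r)
  T F T T  ✗ fails (q || !r || !s)
  T T F F  ✗ fails (!p || !q || s)
  T T F T  ✗ fails (!p || !s)
  T T T F  ✗ fails (s || !p || !r)
  T T T T  ✗ fails (!p || !q || !r)
1 of the 16 rows is a model.

1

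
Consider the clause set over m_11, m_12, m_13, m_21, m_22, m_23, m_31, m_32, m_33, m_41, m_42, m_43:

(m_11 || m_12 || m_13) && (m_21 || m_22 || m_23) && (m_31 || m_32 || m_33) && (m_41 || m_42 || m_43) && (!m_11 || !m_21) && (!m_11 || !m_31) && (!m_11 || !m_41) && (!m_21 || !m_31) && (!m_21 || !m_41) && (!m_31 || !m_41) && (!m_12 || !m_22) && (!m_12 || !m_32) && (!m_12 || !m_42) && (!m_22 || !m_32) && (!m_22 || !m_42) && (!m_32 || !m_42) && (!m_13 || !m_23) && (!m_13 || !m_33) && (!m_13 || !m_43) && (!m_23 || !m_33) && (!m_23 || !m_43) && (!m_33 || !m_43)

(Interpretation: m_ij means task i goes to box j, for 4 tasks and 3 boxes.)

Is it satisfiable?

No, unsatisfiable

Suppose m_11 = false.
Suppose m_12 = true.
Unit clause (!m_22) forces m_22 = false.
Unit clause (!m_32) forces m_32 = false.
Unit clause (!m_42) forces m_42 = false.
Suppose m_21 = true.
Unit clause (!m_31) forces m_31 = false.
Unit clause (m_33) forces m_33 = true.
Unit clause (!m_41) forces m_41 = false.
Unit clause (m_43) forces m_43 = true.
Now (!m_43) is unsatisfied and unit — conflict.
Backtrack on m_21: now try m_21 = false.
Unit clause (m_23) forces m_23 = true.
Unit clause (!m_13) forces m_13 = false.
Unit clause (!m_33) forces m_33 = false.
Unit clause (m_31) forces m_31 = true.
Unit clause (!m_41) forces m_41 = false.
Unit clause (m_43) forces m_43 = true.
Now (!m_43) is unsatisfied and unit — conflict.
Either choice for m_21 ends in contradiction.
Backtrack on m_12: now try m_12 = false.
Unit clause (m_13) forces m_13 = true.
Unit clause (!m_23) forces m_23 = false.
Unit clause (!m_33) forces m_33 = false.
Unit clause (!m_43) forces m_43 = false.
Suppose m_21 = true.
Unit clause (!m_31) forces m_31 = false.
Unit clause (m_32) forces m_32 = true.
Unit clause (!m_41) forces m_41 = false.
Unit clause (m_42) forces m_42 = true.
Now (!m_42) is unsatisfied and unit — conflict.
Backtrack on m_21: now try m_21 = false.
Unit clause (m_22) forces m_22 = true.
Unit clause (!m_32) forces m_32 = false.
Unit clause (m_31) forces m_31 = true.
Unit clause (!m_41) forces m_41 = false.
Unit clause (m_42) forces m_42 = true.
Now (!m_42) is unsatisfied and unit — conflict.
Either choice for m_21 ends in contradiction.
Either choice for m_12 ends in contradiction.
Backtrack on m_11: now try m_11 = true.
Unit clause (!m_21) forces m_21 = false.
Unit clause (!m_31) forces m_31 = false.
Unit clause (!m_41) forces m_41 = false.
Suppose m_22 = true.
Unit clause (!m_12) forces m_12 = false.
Unit clause (!m_32) forces m_32 = false.
Unit clause (m_33) forces m_33 = true.
Unit clause (!m_42) forces m_42 = false.
Unit clause (m_43) forces m_43 = true.
Now (!m_43) is unsatisfied and unit — conflict.
Backtrack on m_22: now try m_22 = false.
Unit clause (m_23) forces m_23 = true.
Unit clause (!m_13) forces m_13 = false.
Unit clause (!m_33) forces m_33 = false.
Unit clause (m_32) forces m_32 = true.
Unit clause (!m_12) forces m_12 = false.
Unit clause (!m_42) forces m_42 = false.
Unit clause (m_43) forces m_43 = true.
Now (!m_43) is unsatisfied and unit — conflict.
Either choice for m_22 ends in contradiction.
Either choice for m_11 ends in contradiction.
No assignment satisfies every clause.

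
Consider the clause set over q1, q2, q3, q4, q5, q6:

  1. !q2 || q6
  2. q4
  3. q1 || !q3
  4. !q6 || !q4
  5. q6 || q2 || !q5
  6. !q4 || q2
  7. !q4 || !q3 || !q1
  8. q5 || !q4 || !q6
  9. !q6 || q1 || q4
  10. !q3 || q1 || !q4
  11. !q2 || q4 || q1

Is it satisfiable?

(q4) alone gives q4 = true.
(!q6) alone gives q6 = false.
(!q2) alone gives q2 = false.
Now (q2) is unsatisfied and unit — conflict.
No assignment satisfies every clause.

No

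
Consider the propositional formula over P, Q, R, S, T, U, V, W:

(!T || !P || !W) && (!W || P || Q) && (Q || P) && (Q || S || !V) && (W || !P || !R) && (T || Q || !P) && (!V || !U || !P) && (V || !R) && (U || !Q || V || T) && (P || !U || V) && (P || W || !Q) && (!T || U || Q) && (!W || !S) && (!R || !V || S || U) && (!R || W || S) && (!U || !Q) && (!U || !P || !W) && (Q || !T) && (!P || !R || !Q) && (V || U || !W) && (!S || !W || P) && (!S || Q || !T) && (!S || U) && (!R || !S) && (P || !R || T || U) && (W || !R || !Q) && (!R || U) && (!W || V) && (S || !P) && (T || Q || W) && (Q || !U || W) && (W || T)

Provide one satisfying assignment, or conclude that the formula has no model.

Case Q = true:
Unit clause (!U) forces U = false.
Unit clause (!S) forces S = false.
Unit clause (!R) forces R = false.
Unit clause (!P) forces P = false.
Unit clause (W) forces W = true.
Unit clause (V) forces V = true.
Every clause is now satisfied; T is unconstrained.

P: false; Q: true; R: false; S: false; T: false; U: false; V: true; W: true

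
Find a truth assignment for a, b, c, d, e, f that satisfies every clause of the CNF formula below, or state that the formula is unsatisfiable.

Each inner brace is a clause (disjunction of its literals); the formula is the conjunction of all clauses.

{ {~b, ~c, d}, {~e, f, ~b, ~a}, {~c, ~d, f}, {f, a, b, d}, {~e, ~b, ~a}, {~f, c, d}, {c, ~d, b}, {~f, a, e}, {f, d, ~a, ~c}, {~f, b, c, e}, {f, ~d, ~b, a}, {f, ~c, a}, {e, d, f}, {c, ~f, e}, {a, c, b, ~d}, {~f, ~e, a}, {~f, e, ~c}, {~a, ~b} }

a ↦ 1,  b ↦ 0,  c ↦ 0,  d ↦ 0,  e ↦ 1,  f ↦ 0

Suppose a = 1.
Unit clause (~b) forces b = 0.
Suppose c = 0.
Unit clause (~d) forces d = 0.
Unit clause (~f) forces f = 0.
Unit clause (e) forces e = 1.
This assignment satisfies each clause.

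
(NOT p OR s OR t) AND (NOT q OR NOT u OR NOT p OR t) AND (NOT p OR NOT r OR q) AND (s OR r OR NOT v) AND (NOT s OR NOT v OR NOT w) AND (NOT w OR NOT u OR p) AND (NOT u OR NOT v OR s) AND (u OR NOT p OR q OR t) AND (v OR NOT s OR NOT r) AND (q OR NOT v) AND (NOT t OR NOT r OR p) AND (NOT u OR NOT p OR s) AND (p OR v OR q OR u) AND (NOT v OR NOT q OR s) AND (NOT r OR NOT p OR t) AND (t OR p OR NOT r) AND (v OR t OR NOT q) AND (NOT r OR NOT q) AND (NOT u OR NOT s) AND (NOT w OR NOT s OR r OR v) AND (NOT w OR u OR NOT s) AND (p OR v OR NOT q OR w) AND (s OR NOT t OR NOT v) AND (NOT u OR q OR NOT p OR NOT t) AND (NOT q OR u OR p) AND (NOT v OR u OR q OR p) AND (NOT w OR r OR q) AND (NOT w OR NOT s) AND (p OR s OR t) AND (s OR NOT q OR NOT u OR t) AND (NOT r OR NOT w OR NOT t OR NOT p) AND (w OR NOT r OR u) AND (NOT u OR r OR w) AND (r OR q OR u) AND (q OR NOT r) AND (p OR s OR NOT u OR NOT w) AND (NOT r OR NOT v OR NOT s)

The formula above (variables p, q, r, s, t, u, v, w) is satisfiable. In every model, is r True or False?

Suppose r = true.
From the singleton clause (NOT q), q = false.
Now (q) is unsatisfied and unit — conflict.
So every satisfying assignment has r = False.

False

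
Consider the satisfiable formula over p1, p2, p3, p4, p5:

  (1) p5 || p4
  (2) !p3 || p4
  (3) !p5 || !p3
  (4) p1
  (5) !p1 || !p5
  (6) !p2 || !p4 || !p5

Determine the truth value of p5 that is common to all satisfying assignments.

Suppose p5 = true.
(!p3) alone gives p3 = false.
(p1) alone gives p1 = true.
That conflicts with the unit clause (!p1).
So every satisfying assignment has p5 = False.

False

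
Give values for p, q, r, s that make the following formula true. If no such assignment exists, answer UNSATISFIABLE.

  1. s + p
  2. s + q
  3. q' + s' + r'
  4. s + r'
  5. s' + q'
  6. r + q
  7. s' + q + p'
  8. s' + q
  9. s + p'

Case s = 1:
From the singleton clause (q'), q = 0.
But (q) is also a unit clause — contradiction.
So s must be the other value — set s = 0.
From the singleton clause (p), p = 1.
But (p') is also a unit clause — contradiction.
Either choice for s ends in contradiction.

UNSATISFIABLE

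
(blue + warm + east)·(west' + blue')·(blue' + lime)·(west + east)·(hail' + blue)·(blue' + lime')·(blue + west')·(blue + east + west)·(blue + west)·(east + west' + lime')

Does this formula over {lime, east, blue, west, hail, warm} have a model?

Try west = 0.
Unit clause (east) forces east = 1.
Unit clause (blue) forces blue = 1.
Unit clause (lime) forces lime = 1.
That conflicts with the unit clause (lime').
So west must be the other value — set west = 1.
Unit clause (blue') forces blue = 0.
That conflicts with the unit clause (blue).
Either choice for west ends in contradiction.
No assignment satisfies every clause.

No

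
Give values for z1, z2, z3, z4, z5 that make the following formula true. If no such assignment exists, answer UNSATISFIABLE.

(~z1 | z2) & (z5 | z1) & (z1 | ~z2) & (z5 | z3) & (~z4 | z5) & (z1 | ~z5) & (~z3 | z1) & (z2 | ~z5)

z1=1, z2=1, z3=1, z4=0, z5=1

Try z1 = 1.
Unit clause (z2) forces z2 = 1.
Try z5 = 1.
Every clause is now satisfied; z3, z4 are unconstrained.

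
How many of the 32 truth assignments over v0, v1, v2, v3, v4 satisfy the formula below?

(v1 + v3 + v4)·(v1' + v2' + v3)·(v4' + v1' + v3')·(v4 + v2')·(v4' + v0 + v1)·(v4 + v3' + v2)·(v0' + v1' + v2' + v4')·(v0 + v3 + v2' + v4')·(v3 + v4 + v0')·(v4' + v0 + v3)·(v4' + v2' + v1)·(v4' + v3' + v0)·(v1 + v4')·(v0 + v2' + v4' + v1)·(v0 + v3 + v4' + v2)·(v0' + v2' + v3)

2

There are 2^5 = 32 truth assignments over (v0, v1, v2, v3, v4).
Split on v1. With v1 = 1, the clauses containing v1 are satisfied and v1' drops from the rest; 2 of the 2^4 = 16 assignments to the other variables satisfy what remains.
With v1 = 0, by the same count on the reduced clause set, 0 assignments work.
(One model: v0=F, v1=T, v2=F, v3=F, v4=F.)
Total: 2 + 0 = 2.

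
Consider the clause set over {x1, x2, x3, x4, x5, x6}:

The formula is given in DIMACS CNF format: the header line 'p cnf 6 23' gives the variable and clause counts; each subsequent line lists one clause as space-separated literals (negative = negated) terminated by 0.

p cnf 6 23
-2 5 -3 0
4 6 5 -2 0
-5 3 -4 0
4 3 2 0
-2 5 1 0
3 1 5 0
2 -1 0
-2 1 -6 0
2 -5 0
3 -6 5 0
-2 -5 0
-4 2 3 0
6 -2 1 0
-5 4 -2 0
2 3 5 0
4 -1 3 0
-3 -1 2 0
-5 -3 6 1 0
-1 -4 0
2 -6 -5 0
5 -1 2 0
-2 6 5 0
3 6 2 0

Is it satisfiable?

Yes, satisfiable

Suppose x2 = False.
(¬x1) alone gives x1 = False.
(¬x5) alone gives x5 = False.
(x3) alone gives x3 = True.
No clause remains; x4, x6 are free.
A satisfying assignment: x1: False; x2: False; x3: True; x4: True; x5: False; x6: False.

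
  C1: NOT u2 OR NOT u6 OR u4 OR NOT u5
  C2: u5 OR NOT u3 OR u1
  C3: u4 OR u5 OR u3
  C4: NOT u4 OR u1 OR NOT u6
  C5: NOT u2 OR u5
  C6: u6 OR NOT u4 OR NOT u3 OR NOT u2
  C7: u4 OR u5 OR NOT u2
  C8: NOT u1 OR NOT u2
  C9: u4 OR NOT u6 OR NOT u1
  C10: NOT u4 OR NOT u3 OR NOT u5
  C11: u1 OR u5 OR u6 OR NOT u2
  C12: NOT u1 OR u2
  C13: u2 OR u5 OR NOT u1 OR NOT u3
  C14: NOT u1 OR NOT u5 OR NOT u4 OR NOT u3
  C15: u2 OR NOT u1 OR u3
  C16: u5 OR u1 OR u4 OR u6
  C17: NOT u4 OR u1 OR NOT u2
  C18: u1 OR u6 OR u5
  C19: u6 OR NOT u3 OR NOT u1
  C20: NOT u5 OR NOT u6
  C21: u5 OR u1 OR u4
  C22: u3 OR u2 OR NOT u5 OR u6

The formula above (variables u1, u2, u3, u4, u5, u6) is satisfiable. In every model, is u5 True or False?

Suppose u5 = false.
The clause (NOT u2) is unit, so u2 = false.
The clause (NOT u1) is unit, so u1 = false.
The clause (NOT u3) is unit, so u3 = false.
The clause (u4) is unit, so u4 = true.
The clause (NOT u6) is unit, so u6 = false.
But (u6) is also a unit clause — contradiction.
So every satisfying assignment has u5 = True.

True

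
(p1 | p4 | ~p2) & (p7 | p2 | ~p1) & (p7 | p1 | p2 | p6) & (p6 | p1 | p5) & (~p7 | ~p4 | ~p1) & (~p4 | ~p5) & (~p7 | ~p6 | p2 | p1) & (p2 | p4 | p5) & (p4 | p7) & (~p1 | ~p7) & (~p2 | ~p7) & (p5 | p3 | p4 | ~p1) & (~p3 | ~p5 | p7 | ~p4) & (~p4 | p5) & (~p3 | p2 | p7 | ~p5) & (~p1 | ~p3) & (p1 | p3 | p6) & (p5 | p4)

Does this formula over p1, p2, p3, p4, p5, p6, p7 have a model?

Suppose p4 = 0.
Unit clause (p7) forces p7 = 1.
Unit clause (~p1) forces p1 = 0.
Unit clause (~p2) forces p2 = 0.
Unit clause (~p6) forces p6 = 0.
Unit clause (p5) forces p5 = 1.
Unit clause (p3) forces p3 = 1.
All clauses are satisfied.
A satisfying assignment: p1: 0,  p2: 0,  p3: 1,  p4: 0,  p5: 1,  p6: 0,  p7: 1.

Satisfiable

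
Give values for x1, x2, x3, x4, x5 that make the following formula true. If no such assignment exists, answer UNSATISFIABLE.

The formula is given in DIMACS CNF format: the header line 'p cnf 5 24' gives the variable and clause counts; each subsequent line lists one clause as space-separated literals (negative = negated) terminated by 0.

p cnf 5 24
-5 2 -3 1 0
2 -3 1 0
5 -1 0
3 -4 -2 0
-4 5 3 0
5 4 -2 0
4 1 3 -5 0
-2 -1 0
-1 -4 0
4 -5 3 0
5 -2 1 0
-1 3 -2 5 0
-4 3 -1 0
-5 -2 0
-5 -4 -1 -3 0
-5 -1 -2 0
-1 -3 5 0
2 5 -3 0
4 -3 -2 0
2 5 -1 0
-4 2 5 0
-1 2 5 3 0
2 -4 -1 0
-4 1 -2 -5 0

x1=False,  x2=False,  x3=False,  x4=True,  x5=True

Try x5 = True.
(¬x2) alone gives x2 = False.
Try x3 = False.
(x4) alone gives x4 = True.
(¬x1) alone gives x1 = False.
This assignment satisfies each clause.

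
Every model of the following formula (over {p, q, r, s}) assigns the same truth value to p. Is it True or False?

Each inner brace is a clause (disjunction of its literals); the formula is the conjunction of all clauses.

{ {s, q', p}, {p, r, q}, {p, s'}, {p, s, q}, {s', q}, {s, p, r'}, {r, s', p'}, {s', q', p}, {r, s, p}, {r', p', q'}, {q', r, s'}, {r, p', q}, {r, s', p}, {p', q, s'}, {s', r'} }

True

Suppose p = 0.
From the singleton clause (s'), s = 0.
From the singleton clause (q'), q = 0.
But (q) is also a unit clause — contradiction.
So every satisfying assignment has p = True.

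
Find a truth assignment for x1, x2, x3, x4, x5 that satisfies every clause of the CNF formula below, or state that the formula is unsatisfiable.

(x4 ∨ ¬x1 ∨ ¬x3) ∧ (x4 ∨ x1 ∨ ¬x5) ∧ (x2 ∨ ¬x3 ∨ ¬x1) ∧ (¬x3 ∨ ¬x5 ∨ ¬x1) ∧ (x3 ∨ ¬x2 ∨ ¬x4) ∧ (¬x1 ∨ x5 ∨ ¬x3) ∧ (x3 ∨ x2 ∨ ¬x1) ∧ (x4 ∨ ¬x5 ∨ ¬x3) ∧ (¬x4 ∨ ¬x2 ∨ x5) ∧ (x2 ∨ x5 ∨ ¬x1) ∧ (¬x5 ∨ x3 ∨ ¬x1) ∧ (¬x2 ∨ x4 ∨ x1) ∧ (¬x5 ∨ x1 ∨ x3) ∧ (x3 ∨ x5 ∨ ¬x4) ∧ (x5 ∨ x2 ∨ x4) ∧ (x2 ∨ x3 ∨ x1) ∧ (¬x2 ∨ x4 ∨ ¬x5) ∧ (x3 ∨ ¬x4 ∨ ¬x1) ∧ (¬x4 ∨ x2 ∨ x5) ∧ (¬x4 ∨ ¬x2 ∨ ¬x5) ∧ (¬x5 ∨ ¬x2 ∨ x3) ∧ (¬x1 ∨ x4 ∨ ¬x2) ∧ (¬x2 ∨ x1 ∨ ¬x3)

x1: False; x2: False; x3: True; x4: True; x5: True

Try x4 = True.
Try x3 = True.
Try x2 = False.
The clause (¬x1) is unit, so x1 = False.
The clause (x5) is unit, so x5 = True.
Every clause now holds.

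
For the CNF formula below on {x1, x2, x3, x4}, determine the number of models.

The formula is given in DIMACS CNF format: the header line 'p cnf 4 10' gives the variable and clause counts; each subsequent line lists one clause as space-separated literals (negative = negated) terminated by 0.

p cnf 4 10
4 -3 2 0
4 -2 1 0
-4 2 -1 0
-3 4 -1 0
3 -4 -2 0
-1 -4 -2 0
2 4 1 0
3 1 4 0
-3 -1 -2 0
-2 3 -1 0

There are 2^4 = 16 truth assignments over (x1, x2, x3, x4).
Check each against the 10 clauses (columns in the order x1, x2, x3, x4):
  F F F F  ✗ fails (x2 ∨ x4 ∨ x1)
  F F F T  ✓ satisfies all
  F F T F  ✗ fails (x4 ∨ ¬x3 ∨ x2)
  F F T T  ✓ satisfies all
  F T F F  ✗ fails (x4 ∨ ¬x2 ∨ x1)
  F T F T  ✗ fails (x3 ∨ ¬x4 ∨ ¬x2)
  F T T F  ✗ fails (x4 ∨ ¬x2 ∨ x1)
  F T T T  ✓ satisfies all
  T F F F  ✓ satisfies all
  T F F T  ✗ fails (¬x4 ∨ x2 ∨ ¬x1)
  T F T F  ✗ fails (x4 ∨ ¬x3 ∨ x2)
  T F T T  ✗ fails (¬x4 ∨ x2 ∨ ¬x1)
  T T F F  ✗ fails (¬x2 ∨ x3 ∨ ¬x1)
  T T F T  ✗ fails (x3 ∨ ¬x4 ∨ ¬x2)
  T T T F  ✗ fails (¬x3 ∨ x4 ∨ ¬x1)
  T T T T  ✗ fails (¬x1 ∨ ¬x4 ∨ ¬x2)
4 of the 16 rows are models.

4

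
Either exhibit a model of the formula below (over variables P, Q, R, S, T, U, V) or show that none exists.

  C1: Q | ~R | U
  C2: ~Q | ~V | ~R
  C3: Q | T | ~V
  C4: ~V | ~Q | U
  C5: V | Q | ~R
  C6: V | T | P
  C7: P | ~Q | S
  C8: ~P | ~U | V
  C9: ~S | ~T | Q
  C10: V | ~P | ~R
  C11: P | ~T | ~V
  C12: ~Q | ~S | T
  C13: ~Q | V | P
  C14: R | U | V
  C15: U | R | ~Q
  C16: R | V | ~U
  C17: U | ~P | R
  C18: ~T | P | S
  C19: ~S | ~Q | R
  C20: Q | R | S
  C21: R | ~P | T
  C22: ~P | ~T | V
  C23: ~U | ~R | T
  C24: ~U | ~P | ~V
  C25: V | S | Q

UNSATISFIABLE

Suppose Q = 1.
Suppose V = 0.
The clause (P) is unit, so P = 1.
The clause (~U) is unit, so U = 0.
The clause (~R) is unit, so R = 0.
That conflicts with the unit clause (R).
Undo V and try V = 1.
The clause (~R) is unit, so R = 0.
The clause (U) is unit, so U = 1.
The clause (~S) is unit, so S = 0.
The clause (P) is unit, so P = 1.
That conflicts with the unit clause (~P).
Neither V = 1 nor V = 0 works.
Undo Q and try Q = 0.
Suppose R = 0.
The clause (S) is unit, so S = 1.
The clause (~T) is unit, so T = 0.
The clause (~V) is unit, so V = 0.
The clause (P) is unit, so P = 1.
That conflicts with the unit clause (~P).
Undo R and try R = 1.
The clause (U) is unit, so U = 1.
The clause (V) is unit, so V = 1.
The clause (T) is unit, so T = 1.
The clause (~S) is unit, so S = 0.
The clause (P) is unit, so P = 1.
That conflicts with the unit clause (~P).
Neither R = 1 nor R = 0 works.
Neither Q = 1 nor Q = 0 works.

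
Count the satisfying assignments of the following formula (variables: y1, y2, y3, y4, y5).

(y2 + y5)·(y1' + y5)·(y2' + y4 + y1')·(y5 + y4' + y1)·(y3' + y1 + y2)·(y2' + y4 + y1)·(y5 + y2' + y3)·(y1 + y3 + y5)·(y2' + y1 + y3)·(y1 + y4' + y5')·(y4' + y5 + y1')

7

There are 2^5 = 32 truth assignments over (y1, y2, y3, y4, y5).
Split on y1. With y1 = 1, the clauses containing y1 are satisfied and y1' drops from the rest; 6 of the 2^4 = 16 assignments to the other variables satisfy what remains.
With y1 = 0, by the same count on the reduced clause set, 1 assignment works.
Total: 6 + 1 = 7.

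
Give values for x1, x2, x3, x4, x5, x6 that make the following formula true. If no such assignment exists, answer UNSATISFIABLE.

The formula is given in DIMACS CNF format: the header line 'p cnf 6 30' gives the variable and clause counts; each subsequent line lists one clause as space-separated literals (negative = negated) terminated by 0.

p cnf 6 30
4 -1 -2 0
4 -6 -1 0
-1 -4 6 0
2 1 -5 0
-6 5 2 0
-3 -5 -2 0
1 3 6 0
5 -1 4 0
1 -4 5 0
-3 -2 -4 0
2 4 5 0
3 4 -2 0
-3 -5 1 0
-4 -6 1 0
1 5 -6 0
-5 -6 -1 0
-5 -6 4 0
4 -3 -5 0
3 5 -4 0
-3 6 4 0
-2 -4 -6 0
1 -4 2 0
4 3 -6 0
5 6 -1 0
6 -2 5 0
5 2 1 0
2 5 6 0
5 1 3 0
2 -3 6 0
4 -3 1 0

x1=True,  x2=False,  x3=False,  x4=False,  x5=True,  x6=False

Branch on x4: set x4 = False.
Branch on x1: set x1 = True.
Unit clause (¬x2) forces x2 = False.
Unit clause (¬x6) forces x6 = False.
Unit clause (x5) forces x5 = True.
Unit clause (¬x3) forces x3 = False.
All clauses are satisfied.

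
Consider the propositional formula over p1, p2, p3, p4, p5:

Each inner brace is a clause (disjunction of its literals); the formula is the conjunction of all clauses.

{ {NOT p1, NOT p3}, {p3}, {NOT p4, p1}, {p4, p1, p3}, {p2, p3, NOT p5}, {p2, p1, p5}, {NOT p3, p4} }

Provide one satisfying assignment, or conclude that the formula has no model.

UNSATISFIABLE

(p3) alone gives p3 = true.
(NOT p1) alone gives p1 = false.
(NOT p4) alone gives p4 = false.
But (p4) is also a unit clause — contradiction.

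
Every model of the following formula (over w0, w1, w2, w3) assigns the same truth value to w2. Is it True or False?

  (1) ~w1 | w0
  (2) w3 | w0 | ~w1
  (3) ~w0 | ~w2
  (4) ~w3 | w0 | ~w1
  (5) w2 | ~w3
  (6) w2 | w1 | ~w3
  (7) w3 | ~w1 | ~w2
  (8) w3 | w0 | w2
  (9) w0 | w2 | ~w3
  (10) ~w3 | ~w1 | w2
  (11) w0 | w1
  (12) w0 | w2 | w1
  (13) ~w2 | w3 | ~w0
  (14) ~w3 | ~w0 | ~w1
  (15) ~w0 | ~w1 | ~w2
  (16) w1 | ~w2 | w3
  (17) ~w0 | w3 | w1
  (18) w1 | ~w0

False

Suppose w2 = 1.
(~w0) alone gives w0 = 0.
(~w1) alone gives w1 = 0.
Now (w1) is unsatisfied and unit — conflict.
So every satisfying assignment has w2 = False.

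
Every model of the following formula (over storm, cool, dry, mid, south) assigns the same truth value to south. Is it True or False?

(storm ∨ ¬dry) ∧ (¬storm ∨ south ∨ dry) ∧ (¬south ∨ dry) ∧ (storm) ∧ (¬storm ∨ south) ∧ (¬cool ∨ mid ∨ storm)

Suppose south = False.
Unit clause (storm) forces storm = True.
But (¬storm) is also a unit clause — contradiction.
So every satisfying assignment has south = True.

True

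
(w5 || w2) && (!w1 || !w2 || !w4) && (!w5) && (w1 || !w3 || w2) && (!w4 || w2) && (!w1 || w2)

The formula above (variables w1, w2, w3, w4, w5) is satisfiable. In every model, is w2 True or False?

True

Suppose w2 = false.
(w5) alone gives w5 = true.
Now (!w5) is unsatisfied and unit — conflict.
So every satisfying assignment has w2 = True.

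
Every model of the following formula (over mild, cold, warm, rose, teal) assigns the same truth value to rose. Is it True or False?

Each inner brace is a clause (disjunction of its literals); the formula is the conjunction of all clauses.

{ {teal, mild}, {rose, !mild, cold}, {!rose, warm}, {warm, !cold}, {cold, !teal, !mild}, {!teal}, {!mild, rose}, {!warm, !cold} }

Suppose rose = false.
(!teal) alone gives teal = false.
(mild) alone gives mild = true.
But (!mild) is also a unit clause — contradiction.
So every satisfying assignment has rose = True.

True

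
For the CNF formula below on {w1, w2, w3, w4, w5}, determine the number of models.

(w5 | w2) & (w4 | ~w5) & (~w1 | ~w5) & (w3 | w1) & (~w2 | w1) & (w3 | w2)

There are 2^5 = 32 truth assignments over (w1, w2, w3, w4, w5).
Split on w3. With w3 = 1, the clauses containing w3 are satisfied and ~w3 drops from the rest; 3 of the 2^4 = 16 assignments to the other variables satisfy what remains.
With w3 = 0, by the same count on the reduced clause set, 2 assignments work.
Total: 3 + 2 = 5.

5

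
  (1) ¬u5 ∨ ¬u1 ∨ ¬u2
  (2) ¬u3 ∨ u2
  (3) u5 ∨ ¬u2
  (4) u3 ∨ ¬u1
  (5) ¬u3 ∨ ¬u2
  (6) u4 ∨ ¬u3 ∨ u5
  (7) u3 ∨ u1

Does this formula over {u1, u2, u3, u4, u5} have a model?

No

Case u3 = False:
From the singleton clause (¬u1), u1 = False.
That conflicts with the unit clause (u1).
That branch fails; take u3 = True instead.
From the singleton clause (u2), u2 = True.
That conflicts with the unit clause (¬u2).
Neither u3 = True nor u3 = False works.
No assignment satisfies every clause.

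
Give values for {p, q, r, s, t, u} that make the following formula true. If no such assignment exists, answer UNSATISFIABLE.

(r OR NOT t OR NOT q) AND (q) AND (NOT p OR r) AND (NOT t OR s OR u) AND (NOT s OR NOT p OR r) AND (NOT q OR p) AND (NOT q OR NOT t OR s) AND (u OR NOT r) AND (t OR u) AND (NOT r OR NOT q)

UNSATISFIABLE

The clause (q) is unit, so q = true.
The clause (p) is unit, so p = true.
The clause (r) is unit, so r = true.
That conflicts with the unit clause (NOT r).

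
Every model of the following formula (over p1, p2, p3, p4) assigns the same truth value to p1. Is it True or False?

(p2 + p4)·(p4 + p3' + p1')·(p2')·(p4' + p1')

Suppose p1 = 1.
Unit clause (p2') forces p2 = 0.
Unit clause (p4) forces p4 = 1.
Now (p4') is unsatisfied and unit — conflict.
So every satisfying assignment has p1 = False.

False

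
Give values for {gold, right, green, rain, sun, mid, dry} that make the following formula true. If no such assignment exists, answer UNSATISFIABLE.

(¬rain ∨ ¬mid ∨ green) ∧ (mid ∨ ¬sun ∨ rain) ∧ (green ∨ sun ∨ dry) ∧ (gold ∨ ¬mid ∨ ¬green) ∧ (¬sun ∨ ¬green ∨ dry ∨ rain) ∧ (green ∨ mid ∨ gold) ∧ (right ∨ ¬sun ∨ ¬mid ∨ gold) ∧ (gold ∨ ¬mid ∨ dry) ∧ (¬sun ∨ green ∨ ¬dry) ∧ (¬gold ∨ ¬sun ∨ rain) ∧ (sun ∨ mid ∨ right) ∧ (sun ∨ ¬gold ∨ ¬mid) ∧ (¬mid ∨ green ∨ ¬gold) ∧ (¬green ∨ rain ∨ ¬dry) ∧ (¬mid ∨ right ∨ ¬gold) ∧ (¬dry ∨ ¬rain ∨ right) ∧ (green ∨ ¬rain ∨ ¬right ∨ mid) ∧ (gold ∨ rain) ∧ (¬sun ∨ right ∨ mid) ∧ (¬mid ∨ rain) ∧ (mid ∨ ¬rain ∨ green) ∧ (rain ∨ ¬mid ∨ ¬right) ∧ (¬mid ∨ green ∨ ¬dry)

gold=True, right=True, green=True, rain=False, sun=False, mid=False, dry=False

Case gold = True:
Case sun = False:
(¬mid) alone gives mid = False.
(right) alone gives right = True.
Case green = True:
Case rain = False:
(¬dry) alone gives dry = False.
Every clause now holds.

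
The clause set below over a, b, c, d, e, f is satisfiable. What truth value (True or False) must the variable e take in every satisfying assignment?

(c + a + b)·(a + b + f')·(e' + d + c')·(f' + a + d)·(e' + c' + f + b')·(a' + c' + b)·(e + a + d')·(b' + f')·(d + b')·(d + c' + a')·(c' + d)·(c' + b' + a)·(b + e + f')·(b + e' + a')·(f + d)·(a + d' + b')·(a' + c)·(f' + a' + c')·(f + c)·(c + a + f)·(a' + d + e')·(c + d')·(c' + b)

Suppose e = 1.
Suppose d = 1.
The clause (c) is unit, so c = 1.
The clause (b) is unit, so b = 1.
The clause (f) is unit, so f = 1.
But (f') is also a unit clause — contradiction.
That branch fails; take d = 0 instead.
The clause (c') is unit, so c = 0.
The clause (b') is unit, so b = 0.
The clause (a) is unit, so a = 1.
But (a') is also a unit clause — contradiction.
Neither d = 1 nor d = 0 works.
So every satisfying assignment has e = False.

False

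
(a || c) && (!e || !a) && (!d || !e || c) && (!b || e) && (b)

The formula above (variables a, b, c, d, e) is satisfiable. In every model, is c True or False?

True

Suppose c = false.
(a) alone gives a = true.
(!e) alone gives e = false.
(!b) alone gives b = false.
Now (b) is unsatisfied and unit — conflict.
So every satisfying assignment has c = True.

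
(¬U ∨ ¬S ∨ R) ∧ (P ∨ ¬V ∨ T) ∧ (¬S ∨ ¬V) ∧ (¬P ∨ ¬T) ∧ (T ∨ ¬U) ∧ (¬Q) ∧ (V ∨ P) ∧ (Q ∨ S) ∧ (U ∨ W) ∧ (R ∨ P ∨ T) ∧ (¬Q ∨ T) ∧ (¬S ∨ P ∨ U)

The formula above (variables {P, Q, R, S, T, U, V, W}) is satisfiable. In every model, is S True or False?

Suppose S = False.
(¬Q) alone gives Q = False.
But (Q) is also a unit clause — contradiction.
So every satisfying assignment has S = True.

True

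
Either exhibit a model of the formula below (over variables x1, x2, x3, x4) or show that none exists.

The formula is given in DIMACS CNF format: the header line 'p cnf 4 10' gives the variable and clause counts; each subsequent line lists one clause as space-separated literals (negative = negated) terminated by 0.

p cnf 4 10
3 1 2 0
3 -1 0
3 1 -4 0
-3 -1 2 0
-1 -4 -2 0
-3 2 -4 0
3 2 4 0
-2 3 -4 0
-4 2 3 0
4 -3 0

Branch on x3: set x3 = False.
(¬x1) alone gives x1 = False.
(x2) alone gives x2 = True.
(¬x4) alone gives x4 = False.
All clauses are satisfied.

x1 ↦ False, x2 ↦ True, x3 ↦ False, x4 ↦ False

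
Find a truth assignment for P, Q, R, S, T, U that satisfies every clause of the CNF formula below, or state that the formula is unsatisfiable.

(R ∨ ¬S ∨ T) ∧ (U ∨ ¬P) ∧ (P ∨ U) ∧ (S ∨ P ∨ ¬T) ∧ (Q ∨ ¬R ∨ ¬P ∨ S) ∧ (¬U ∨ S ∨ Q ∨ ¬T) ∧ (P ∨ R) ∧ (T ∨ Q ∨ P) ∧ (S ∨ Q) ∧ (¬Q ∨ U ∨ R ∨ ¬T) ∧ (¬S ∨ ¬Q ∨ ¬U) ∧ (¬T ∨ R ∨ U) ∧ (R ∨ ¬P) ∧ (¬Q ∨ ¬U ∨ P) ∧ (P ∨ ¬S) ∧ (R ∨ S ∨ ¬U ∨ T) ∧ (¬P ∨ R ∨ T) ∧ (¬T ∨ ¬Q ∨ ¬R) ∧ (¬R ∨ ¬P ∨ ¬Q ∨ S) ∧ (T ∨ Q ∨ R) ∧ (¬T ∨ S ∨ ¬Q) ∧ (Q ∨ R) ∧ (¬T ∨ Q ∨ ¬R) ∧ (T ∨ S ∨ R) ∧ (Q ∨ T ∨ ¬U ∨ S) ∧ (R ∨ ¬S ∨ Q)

Case U = True:
Case P = True:
From the singleton clause (R), R = True.
Case Q = False:
From the singleton clause (S), S = True.
From the singleton clause (¬T), T = False.
All clauses are satisfied.

P: True; Q: False; R: True; S: True; T: False; U: True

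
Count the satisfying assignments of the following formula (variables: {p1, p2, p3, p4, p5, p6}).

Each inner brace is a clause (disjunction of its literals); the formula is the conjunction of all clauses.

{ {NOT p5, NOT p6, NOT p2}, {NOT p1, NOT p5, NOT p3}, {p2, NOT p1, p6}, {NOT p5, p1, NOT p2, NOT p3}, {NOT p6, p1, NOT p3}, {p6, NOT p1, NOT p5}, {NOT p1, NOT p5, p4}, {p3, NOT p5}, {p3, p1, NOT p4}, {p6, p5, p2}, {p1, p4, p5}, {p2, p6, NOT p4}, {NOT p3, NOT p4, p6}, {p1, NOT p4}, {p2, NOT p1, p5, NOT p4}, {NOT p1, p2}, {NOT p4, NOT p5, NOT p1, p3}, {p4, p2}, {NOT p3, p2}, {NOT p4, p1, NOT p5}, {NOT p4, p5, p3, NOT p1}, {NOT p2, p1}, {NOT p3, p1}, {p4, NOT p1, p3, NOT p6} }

4

There are 2^6 = 64 truth assignments over (p1, p2, p3, p4, p5, p6).
Split on p6. With p6 = true, the clauses containing p6 are satisfied and NOT p6 drops from the rest; 2 of the 2^5 = 32 assignments to the other variables satisfy what remains.
With p6 = false, by the same count on the reduced clause set, 2 assignments work.
(One model: p1=T, p2=T, p3=F, p4=F, p5=F, p6=F.)
Total: 2 + 2 = 4.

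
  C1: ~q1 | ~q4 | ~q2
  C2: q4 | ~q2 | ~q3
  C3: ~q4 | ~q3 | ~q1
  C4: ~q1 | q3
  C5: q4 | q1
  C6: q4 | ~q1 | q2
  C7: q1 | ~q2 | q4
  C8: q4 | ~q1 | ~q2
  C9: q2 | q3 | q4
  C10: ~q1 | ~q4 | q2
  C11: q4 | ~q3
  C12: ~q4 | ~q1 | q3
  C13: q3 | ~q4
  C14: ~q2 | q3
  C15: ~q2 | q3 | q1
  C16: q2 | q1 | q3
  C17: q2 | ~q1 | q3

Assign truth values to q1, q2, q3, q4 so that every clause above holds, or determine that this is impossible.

Case q1 = 0:
From the singleton clause (q4), q4 = 1.
From the singleton clause (q3), q3 = 1.
No clause remains; q2 is free.

q1 ↦ 0, q2 ↦ 1, q3 ↦ 1, q4 ↦ 1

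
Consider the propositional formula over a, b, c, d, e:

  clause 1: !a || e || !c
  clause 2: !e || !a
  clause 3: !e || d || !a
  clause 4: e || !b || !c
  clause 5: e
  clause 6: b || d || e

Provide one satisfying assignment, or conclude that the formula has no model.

Unit clause (e) forces e = true.
Unit clause (!a) forces a = false.
Every clause is now satisfied; b, c, d are unconstrained.

a=false; b=true; c=false; d=true; e=true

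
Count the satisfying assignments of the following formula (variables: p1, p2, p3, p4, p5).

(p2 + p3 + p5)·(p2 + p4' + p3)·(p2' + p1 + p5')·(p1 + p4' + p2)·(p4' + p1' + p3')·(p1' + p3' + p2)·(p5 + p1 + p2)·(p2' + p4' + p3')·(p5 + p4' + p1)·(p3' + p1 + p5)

10

There are 2^5 = 32 truth assignments over (p1, p2, p3, p4, p5).
Split on p5. With p5 = 1, the clauses containing p5 are satisfied and p5' drops from the rest; 6 of the 2^4 = 16 assignments to the other variables satisfy what remains.
With p5 = 0, by the same count on the reduced clause set, 4 assignments work.
(One model: p1=F, p2=F, p3=F, p4=F, p5=T.)
Total: 6 + 4 = 10.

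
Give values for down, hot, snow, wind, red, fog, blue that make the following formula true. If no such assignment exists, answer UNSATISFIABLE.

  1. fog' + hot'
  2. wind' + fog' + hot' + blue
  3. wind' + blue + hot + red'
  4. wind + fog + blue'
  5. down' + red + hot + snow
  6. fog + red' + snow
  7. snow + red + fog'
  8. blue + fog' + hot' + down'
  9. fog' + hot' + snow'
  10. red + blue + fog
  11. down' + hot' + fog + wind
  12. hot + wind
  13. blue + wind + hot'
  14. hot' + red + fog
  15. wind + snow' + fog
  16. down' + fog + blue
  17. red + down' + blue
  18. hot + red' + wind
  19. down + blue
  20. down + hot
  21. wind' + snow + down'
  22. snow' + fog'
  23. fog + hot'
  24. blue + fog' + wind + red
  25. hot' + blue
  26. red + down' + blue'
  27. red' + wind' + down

down=1; hot=0; snow=1; wind=1; red=1; fog=0; blue=1

Try fog = 0.
(hot') alone gives hot = 0.
(wind) alone gives wind = 1.
(down) alone gives down = 1.
(blue) alone gives blue = 1.
(snow) alone gives snow = 1.
(red) alone gives red = 1.
This assignment satisfies each clause.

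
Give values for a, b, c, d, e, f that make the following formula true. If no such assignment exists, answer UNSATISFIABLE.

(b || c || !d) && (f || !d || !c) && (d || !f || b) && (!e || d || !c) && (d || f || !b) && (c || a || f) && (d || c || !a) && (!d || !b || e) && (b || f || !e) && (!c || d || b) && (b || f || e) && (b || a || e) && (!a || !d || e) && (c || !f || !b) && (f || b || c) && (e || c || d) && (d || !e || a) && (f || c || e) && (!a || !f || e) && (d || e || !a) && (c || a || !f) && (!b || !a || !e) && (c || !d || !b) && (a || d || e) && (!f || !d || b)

Try b = true.
Try d = true.
(e) alone gives e = true.
(!a) alone gives a = false.
(c) alone gives c = true.
(f) alone gives f = true.
Every clause now holds.

a: false,  b: true,  c: true,  d: true,  e: true,  f: true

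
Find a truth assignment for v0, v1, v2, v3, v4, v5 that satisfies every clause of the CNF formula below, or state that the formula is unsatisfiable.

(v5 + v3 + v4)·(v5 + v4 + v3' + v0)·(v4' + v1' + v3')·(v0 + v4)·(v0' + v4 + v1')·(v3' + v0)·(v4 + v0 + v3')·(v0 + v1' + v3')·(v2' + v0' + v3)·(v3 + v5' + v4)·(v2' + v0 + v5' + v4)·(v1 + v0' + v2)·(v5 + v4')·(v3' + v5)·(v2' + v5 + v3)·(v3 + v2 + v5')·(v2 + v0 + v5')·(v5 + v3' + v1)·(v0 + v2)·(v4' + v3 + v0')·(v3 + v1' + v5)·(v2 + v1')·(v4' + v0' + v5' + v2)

v0 ↦ 1, v1 ↦ 0, v2 ↦ 1, v3 ↦ 1, v4 ↦ 0, v5 ↦ 1

Case v0 = 1:
Case v4 = 0:
(v1') alone gives v1 = 0.
(v2) alone gives v2 = 1.
(v3) alone gives v3 = 1.
(v5) alone gives v5 = 1.
All clauses are satisfied.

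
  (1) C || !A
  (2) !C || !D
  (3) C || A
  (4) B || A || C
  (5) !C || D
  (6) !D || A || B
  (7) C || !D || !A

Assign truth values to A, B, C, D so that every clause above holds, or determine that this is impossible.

UNSATISFIABLE

Suppose C = true.
The clause (!D) is unit, so D = false.
Now (D) is unsatisfied and unit — conflict.
Backtrack on C: now try C = false.
The clause (!A) is unit, so A = false.
Now (A) is unsatisfied and unit — conflict.
Both values of C lead to a conflict.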